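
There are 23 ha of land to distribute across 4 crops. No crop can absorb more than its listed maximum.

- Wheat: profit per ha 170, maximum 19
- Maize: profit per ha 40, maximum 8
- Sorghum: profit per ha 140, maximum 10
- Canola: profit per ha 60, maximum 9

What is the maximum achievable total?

3790

Rank by profit per ha: Wheat 170 > Sorghum 140 > Canola 60 > Maize 40.
Give Wheat 19 to hit its cap of 19 — 4 left.
Only 4 left; Sorghum takes them to reach 4.
Total = 170×19 + 140×4 = 3790.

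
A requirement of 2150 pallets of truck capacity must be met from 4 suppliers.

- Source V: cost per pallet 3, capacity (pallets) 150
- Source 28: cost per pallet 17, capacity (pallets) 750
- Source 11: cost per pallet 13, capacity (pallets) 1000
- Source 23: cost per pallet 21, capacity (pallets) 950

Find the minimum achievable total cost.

31450

Cheapest first:
Source V (3): use full 150 — 2000 pallets to go.
Take 1000 from Source 11 at 13 — need 1000 more.
Take 750 from Source 28 at 17 — need 250 more.
Source 23 at 21: take 250 of its 950 — requirement met.
Cost = 150×3 + 1000×13 + 750×17 + 250×21 = 31450.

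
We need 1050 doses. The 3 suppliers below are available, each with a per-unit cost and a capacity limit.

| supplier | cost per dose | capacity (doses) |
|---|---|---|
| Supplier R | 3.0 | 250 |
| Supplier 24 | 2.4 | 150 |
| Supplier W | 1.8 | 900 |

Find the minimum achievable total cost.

Use suppliers in increasing cost order.
Take 900 from Supplier W at 1.8 — need 150 more.
Take 150 from Supplier 24 at 2.4 — need 0 more.
Supplier R: unused.
Cost = 900×1.8 + 150×2.4 = 1980.

1980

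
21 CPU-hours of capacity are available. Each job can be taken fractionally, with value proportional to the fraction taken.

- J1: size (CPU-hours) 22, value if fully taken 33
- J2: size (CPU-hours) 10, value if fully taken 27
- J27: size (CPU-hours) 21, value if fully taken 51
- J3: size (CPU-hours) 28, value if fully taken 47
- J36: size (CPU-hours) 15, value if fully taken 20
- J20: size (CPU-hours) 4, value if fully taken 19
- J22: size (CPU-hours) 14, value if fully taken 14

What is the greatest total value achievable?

63

Sort by value density: J20 19/4≈4.75, J2 27/10≈2.7, J27 51/21≈2.43, J3 47/28≈1.68, J1 33/22≈1.5, J36 20/15≈1.33, J22 14/14≈1.
All 4 CPU-hours of J20 fit (value 19) — 17 remain.
J2: take in full, 10 CPU-hours for value 27 — 7 left.
Fill the last 7 CPU-hours with part of J27: 7/21 of it earns 17.
Total value = 63.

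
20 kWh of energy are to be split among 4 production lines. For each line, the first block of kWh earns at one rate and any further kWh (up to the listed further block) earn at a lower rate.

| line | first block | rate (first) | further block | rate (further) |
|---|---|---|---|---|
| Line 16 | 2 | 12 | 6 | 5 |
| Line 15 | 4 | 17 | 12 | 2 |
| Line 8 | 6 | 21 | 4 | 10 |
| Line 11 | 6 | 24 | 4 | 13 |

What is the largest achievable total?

Rank every tier by rate: Line 11/first 24 > Line 8/first 21 > Line 15/first 17 > Line 11/second 13 > Line 16/first 12 > Line 8/second 10 > Line 16/second 5 > Line 15/second 2.
Fill Line 11 first block (6 at 24) ; 14 left.
Fill Line 8 first block (6 at 21) ; 8 left.
Line 15/first (17): +4 ; 4 left.
Line 11 second at 13: fill all 4 ; 0 left.
Total = 24×6 + 21×6 + 17×4 + 13×4 = 390.

390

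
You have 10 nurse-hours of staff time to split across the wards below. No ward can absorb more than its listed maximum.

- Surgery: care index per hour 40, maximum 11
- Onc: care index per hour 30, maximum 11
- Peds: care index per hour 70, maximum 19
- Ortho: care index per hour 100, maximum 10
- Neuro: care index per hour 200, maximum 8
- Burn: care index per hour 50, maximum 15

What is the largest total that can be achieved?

1800

Order the wards by care index per hour: Neuro 200 > Ortho 100 > Peds 70 > Burn 50 > Surgery 40 > Onc 30.
Neuro takes 8 to reach its cap of 8 — 2 left.
Ortho has room for 10 but only 2 remain, so it gets 2.
Total = 100×2 + 200×8 = 1800.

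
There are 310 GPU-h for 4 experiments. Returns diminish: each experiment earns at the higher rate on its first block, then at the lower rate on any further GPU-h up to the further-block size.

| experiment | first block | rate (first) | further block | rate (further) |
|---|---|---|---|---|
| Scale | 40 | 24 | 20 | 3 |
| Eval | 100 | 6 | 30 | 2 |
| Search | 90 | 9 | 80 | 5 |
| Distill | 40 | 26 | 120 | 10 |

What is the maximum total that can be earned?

Order all 8 blocks by rate: Distill/first 26 > Scale/first 24 > Distill/second 10 > Search/first 9 > Eval/first 6 > Search/second 5 > Scale/second 3 > Eval/second 2.
Distill/first (26): +40 → 270 left.
Fill Scale first block (40 at 24) → 230 left.
Distill/second (10): +120 → 110 left.
Search first at 9: fill all 90 → 20 left.
Eval/first: +20 of 100 at 6; pool empty.
Total = 26×40 + 24×40 + 10×120 + 9×90 + 6×20 = 4130.

4130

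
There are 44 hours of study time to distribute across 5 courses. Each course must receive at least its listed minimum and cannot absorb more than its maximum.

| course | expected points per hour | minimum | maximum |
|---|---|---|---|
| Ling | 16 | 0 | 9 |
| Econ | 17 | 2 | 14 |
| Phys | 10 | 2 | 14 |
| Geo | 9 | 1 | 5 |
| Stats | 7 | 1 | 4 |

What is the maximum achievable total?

Meeting every minimum uses 0+2+2+1+1 = 6 hours, leaving 38.
Order the courses by expected points per hour: Econ 17 > Ling 16 > Phys 10 > Geo 9 > Stats 7.
Give Econ 12 more to hit its cap of 14 ; 26 left.
Ling takes 9 more to reach its cap of 9 ; 17 left.
Phys takes 12 more to reach its cap of 14 ; 5 left.
Give Geo 4 more to hit its cap of 5 ; 1 left.
Stats has room for 3 more but only 1 remain, so it gets 2.
Total = 16×9 + 17×14 + 10×14 + 9×5 + 7×2 = 581.

581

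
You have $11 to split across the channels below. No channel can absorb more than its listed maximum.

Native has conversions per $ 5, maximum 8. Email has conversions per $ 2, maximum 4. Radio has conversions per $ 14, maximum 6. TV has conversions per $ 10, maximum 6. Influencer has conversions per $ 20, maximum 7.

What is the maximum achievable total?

Order the channels by conversions per $: Influencer 20 > Radio 14 > TV 10 > Native 5 > Email 2.
Influencer: +7 to 7 (cap) ; 4 left.
Only 4 left; Radio takes them to reach 4.
Total = 14×4 + 20×7 = 196.

196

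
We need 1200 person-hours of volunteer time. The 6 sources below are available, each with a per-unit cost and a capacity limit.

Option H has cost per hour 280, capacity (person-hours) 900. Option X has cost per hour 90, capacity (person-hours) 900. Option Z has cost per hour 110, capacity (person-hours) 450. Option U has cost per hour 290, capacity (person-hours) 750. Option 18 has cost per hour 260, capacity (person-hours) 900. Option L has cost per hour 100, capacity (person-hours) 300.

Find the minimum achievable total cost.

111000

Use sources in increasing cost order.
Take 900 from Option X at 90 — need 300 more.
Option L at 100: take all 300 person-hours — 0 still needed.
Option Z, Option 18, Option H, Option U: unused.
Cost = 900×90 + 300×100 = 111000.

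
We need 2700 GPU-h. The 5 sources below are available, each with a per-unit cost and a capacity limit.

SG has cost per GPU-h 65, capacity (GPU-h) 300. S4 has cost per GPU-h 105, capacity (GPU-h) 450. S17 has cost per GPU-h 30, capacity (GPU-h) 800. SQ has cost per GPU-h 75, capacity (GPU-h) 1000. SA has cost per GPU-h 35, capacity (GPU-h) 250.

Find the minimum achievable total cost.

Fill from the cheapest source first.
S17 at 30: take all 800 GPU-h — 1900 still needed.
SA (35): use full 250 — 1650 GPU-h to go.
Take 300 from SG at 65 — need 1350 more.
SQ (75): use full 1000 — 350 GPU-h to go.
Take 350 from S4 at 105 to finish.
Cost = 800×30 + 250×35 + 300×65 + 1000×75 + 350×105 = 164000.

164000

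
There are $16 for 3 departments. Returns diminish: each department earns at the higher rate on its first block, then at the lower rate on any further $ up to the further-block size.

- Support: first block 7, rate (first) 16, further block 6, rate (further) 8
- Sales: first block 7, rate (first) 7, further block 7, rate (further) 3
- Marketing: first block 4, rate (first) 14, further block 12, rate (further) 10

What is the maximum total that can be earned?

Order all 6 blocks by rate: Support/tier1 16 > Marketing/tier1 14 > Marketing/tier2 10 > Support/tier2 8 > Sales/tier1 7 > Sales/tier2 3.
Support/tier1 (16): +7 ; 9 left.
Fill Marketing tier1 block (4 at 14) ; 5 left.
5 remain; put them into Marketing tier2 at 10.
Total = 16×7 + 14×4 + 10×5 = 218.

218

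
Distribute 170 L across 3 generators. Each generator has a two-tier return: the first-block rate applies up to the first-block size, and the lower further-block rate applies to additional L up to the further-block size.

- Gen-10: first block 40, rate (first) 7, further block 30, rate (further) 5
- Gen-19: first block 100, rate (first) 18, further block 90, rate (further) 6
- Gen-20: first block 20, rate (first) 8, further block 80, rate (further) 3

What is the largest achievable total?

Rank every tier by rate: Gen-19/tier1 18 > Gen-20/tier1 8 > Gen-10/tier1 7 > Gen-19/tier2 6 > Gen-10/tier2 5 > Gen-20/tier2 3.
Gen-19/tier1 (18): +100 — 70 left.
Gen-20 tier1 at 8: fill all 20 — 50 left.
Gen-10 tier1 at 7: fill all 40 — 10 left.
10 remain; put them into Gen-19 tier2 at 6.
Total = 18×100 + 8×20 + 7×40 + 6×10 = 2300.

2300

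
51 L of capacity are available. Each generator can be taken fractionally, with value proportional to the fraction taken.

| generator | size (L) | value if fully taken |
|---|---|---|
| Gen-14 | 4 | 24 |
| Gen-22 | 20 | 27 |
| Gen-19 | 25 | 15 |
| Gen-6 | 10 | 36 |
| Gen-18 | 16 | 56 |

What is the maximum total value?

Rank by value-to-size ratio: Gen-14 24/4≈6, Gen-6 36/10≈3.6, Gen-18 56/16≈3.5, Gen-22 27/20≈1.35, Gen-19 15/25≈0.6.
All 4 L of Gen-14 fit (value 24) → 47 remain.
Gen-6: take in full, 10 L for value 36 → 37 left.
Gen-18: take in full, 16 L for value 56 → 21 left.
Gen-22: take in full, 20 L for value 27 → 1 left.
Only 1 L remain; take 1/25 of Gen-19 for value 15×1/25 = 0.6.
Total value = 143.6.

143.6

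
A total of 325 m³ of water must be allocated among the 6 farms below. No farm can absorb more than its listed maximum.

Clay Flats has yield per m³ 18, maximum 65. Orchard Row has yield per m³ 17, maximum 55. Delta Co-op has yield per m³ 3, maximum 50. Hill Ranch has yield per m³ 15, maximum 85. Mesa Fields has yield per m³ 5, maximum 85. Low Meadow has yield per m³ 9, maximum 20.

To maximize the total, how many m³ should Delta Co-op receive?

Order the farms by yield per m³: Clay Flats 18 > Orchard Row 17 > Hill Ranch 15 > Low Meadow 9 > Mesa Fields 5 > Delta Co-op 3.
Give Clay Flats 65 to hit its cap of 65 → 260 left.
Give Orchard Row 55 to hit its cap of 55 → 205 left.
Give Hill Ranch 85 to hit its cap of 85 → 120 left.
Low Meadow: +20 to 20 (cap) → 100 left.
Mesa Fields: +85 to 85 (cap) → 15 left.
Delta Co-op: +15 (room for 50) → 15. Pool exhausted.

15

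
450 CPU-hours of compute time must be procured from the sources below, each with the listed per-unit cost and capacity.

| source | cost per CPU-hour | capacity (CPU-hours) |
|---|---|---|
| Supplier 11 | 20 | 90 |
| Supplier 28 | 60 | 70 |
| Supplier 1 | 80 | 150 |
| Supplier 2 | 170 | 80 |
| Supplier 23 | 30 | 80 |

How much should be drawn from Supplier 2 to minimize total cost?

Cheapest first:
Supplier 11 at 20: take all 90 CPU-hours ; 360 still needed.
Supplier 23 (30): use full 80 ; 280 CPU-hours to go.
Supplier 28 at 60: take all 70 CPU-hours ; 210 still needed.
Take 150 from Supplier 1 at 80 ; need 60 more.
Supplier 2 at 170: take 60 of its 80 ; requirement met.

60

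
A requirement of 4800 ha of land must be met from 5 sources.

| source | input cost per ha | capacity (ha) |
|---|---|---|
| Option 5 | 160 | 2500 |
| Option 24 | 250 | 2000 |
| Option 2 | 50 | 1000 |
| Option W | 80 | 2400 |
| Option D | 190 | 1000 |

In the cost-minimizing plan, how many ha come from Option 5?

Use sources in increasing cost order.
Option 2 at 50: take all 1000 ha → 3800 still needed.
Option W (80): use full 2400 → 1400 ha to go.
Option 5 at 160: take 1400 of its 2500 → requirement met.
Option D, Option 24: unused.

1400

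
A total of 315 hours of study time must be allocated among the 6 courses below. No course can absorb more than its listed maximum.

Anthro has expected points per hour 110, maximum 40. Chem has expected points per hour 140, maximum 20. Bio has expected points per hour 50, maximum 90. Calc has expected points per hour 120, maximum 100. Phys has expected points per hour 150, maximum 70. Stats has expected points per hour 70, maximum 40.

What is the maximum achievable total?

34750

Order the courses by expected points per hour: Phys 150 > Chem 140 > Calc 120 > Anthro 110 > Stats 70 > Bio 50.
Phys: +70 to 70 (cap) — 245 left.
Give Chem 20 to hit its cap of 20 — 225 left.
Calc takes 100 to reach its cap of 100 — 125 left.
Anthro takes 40 to reach its cap of 40 — 85 left.
Stats takes 40 to reach its cap of 40 — 45 left.
Only 45 left; Bio takes them to reach 45.
Total = 110×40 + 140×20 + 50×45 + 120×100 + 150×70 + 70×40 = 34750.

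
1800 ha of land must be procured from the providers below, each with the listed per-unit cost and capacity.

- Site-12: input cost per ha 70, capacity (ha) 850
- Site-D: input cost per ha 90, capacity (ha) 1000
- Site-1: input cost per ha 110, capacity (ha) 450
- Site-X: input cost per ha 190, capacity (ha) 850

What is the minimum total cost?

Fill from the cheapest provider first.
Site-12 (70): use full 850 ; 950 ha to go.
Site-D (90): take the remaining 950 ; done.
Site-1, Site-X: unused.
Cost = 850×70 + 950×90 = 145000.

145000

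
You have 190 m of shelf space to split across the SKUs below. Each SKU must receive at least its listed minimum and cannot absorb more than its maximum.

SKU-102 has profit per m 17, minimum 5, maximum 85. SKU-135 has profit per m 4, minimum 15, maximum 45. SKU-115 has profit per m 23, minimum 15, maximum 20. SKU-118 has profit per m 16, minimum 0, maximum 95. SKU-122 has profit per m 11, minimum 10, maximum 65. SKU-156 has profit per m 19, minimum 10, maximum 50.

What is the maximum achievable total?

Meeting every minimum uses 5+15+15+0+10+10 = 55 m, leaving 135.
Rank by profit per m: SKU-115 23 > SKU-156 19 > SKU-102 17 > SKU-118 16 > SKU-122 11 > SKU-135 4.
Give SKU-115 5 more to hit its cap of 20 ; 130 left.
Give SKU-156 40 more to hit its cap of 50 ; 90 left.
SKU-102: +80 to 85 (cap) ; 10 left.
Only 10 left; SKU-118 takes them to reach 10.
Total = 17×85 + 4×15 + 23×20 + 16×10 + 11×10 + 19×50 = 3185.

3185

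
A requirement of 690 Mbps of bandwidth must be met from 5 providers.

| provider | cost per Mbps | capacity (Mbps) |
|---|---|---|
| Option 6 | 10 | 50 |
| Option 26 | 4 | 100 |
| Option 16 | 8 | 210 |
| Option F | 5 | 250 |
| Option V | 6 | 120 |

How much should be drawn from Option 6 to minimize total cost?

Use providers in increasing cost order.
Option 26 at 4: take all 100 Mbps — 590 still needed.
Take 250 from Option F at 5 — need 340 more.
Option V (6): use full 120 — 220 Mbps to go.
Option 16 at 8: take all 210 Mbps — 10 still needed.
Take 10 from Option 6 at 10 to finish.

10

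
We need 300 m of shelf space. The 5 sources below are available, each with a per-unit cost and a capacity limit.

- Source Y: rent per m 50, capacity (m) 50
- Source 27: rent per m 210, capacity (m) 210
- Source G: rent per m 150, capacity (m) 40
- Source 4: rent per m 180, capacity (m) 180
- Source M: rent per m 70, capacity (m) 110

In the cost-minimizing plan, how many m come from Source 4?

100

Fill from the cheapest source first.
Take 50 from Source Y at 50 ; need 250 more.
Source M at 70: take all 110 m ; 140 still needed.
Source G (150): use full 40 ; 100 m to go.
Source 4 (180): take the remaining 100 ; done.
Source 27: unused.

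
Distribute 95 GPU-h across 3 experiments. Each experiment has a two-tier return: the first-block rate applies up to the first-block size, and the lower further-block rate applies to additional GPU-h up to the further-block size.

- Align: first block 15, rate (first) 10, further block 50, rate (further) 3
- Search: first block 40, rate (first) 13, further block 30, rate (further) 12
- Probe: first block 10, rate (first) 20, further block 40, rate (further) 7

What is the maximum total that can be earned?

1230

Rank every tier by rate: Probe/tier1 20 > Search/tier1 13 > Search/tier2 12 > Align/tier1 10 > Probe/tier2 7 > Align/tier2 3.
Probe tier1 at 20: fill all 10 → 85 left.
Search tier1 at 13: fill all 40 → 45 left.
Fill Search tier2 block (30 at 12) → 15 left.
Fill Align tier1 block (15 at 10) → 0 left.
Total = 20×10 + 13×40 + 12×30 + 10×15 = 1230.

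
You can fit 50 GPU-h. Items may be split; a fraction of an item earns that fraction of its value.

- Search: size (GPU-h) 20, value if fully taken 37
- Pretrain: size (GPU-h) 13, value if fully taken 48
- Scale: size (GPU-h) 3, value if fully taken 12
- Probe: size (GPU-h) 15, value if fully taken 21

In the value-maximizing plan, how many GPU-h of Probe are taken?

14

Sort by value density: Scale 12/3≈4, Pretrain 48/13≈3.69, Search 37/20≈1.85, Probe 21/15≈1.4.
Take all of Scale (3 GPU-h, value 12) ; 47 GPU-h left.
All 13 GPU-h of Pretrain fit (value 48) ; 34 remain.
All 20 GPU-h of Search fit (value 37) ; 14 remain.
Only 14 GPU-h remain; take 14/15 of Probe for value 21×14/15 = 19.6.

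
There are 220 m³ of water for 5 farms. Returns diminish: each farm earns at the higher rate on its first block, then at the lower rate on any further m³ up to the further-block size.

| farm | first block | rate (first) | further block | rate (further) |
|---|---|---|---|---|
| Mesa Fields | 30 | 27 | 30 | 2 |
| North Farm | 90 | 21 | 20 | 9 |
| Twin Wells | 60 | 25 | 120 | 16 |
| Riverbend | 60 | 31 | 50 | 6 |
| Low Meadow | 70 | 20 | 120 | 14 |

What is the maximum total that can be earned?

5640

Treat each block as its own option and order by rate: Riverbend/tier1 31 > Mesa Fields/tier1 27 > Twin Wells/tier1 25 > North Farm/tier1 21 > Low Meadow/tier1 20 > Twin Wells/tier2 16 > Low Meadow/tier2 14 > North Farm/tier2 9 > Riverbend/tier2 6 > Mesa Fields/tier2 2.
Riverbend/tier1 (31): +60 → 160 left.
Mesa Fields/tier1 (27): +30 → 130 left.
Twin Wells tier1 at 25: fill all 60 → 70 left.
North Farm/tier1: +70 of 90 at 21; pool empty.
Total = 31×60 + 27×30 + 25×60 + 21×70 = 5640.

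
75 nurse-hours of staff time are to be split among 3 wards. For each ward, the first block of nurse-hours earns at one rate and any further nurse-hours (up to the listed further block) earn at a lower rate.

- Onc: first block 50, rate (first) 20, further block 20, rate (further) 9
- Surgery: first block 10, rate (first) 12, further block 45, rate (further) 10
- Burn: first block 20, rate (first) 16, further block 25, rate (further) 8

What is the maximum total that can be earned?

1380

Treat each block as its own option and order by rate: Onc/T1 20 > Burn/T1 16 > Surgery/T1 12 > Surgery/T2 10 > Onc/T2 9 > Burn/T2 8.
Onc T1 at 20: fill all 50 ; 25 left.
Fill Burn T1 block (20 at 16) ; 5 left.
5 remain; put them into Surgery T1 at 12.
Total = 20×50 + 16×20 + 12×5 = 1380.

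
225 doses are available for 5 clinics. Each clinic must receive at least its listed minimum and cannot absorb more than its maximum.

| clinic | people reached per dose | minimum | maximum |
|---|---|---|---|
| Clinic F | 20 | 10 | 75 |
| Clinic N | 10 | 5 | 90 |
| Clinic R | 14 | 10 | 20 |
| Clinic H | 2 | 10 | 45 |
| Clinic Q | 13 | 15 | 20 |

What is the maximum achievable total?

2980

Meeting every minimum uses 10+5+10+10+15 = 50 doses, leaving 175.
Rank by people reached per dose: Clinic F 20 > Clinic R 14 > Clinic Q 13 > Clinic N 10 > Clinic H 2.
Give Clinic F 65 more to hit its cap of 75 ; 110 left.
Give Clinic R 10 more to hit its cap of 20 ; 100 left.
Clinic Q takes 5 more to reach its cap of 20 ; 95 left.
Give Clinic N 85 more to hit its cap of 90 ; 10 left.
Clinic H has room for 35 more but only 10 remain, so it gets 20.
Total = 20×75 + 10×90 + 14×20 + 2×20 + 13×20 = 2980.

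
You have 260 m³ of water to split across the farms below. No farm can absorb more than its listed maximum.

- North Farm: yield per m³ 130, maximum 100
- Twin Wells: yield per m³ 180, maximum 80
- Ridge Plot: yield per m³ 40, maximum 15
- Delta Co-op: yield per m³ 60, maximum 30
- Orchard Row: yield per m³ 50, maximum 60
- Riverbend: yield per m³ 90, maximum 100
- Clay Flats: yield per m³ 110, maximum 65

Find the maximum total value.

Order the farms by yield per m³: Twin Wells 180 > North Farm 130 > Clay Flats 110 > Riverbend 90 > Delta Co-op 60 > Orchard Row 50 > Ridge Plot 40.
Twin Wells: +80 to 80 (cap) — 180 left.
North Farm: +100 to 100 (cap) — 80 left.
Give Clay Flats 65 to hit its cap of 65 — 15 left.
Riverbend has room for 100 but only 15 remain, so it gets 15.
Total = 130×100 + 180×80 + 90×15 + 110×65 = 35900.

35900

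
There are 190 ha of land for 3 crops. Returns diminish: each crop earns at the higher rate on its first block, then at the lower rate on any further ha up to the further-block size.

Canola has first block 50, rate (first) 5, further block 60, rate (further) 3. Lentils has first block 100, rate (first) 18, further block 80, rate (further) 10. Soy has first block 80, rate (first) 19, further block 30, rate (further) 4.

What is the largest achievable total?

3420

Treat each block as its own option and order by rate: Soy/first 19 > Lentils/first 18 > Lentils/second 10 > Canola/first 5 > Soy/second 4 > Canola/second 3.
Fill Soy first block (80 at 19) → 110 left.
Lentils/first (18): +100 → 10 left.
10 remain; put them into Lentils second at 10.
Total = 19×80 + 18×100 + 10×10 = 3420.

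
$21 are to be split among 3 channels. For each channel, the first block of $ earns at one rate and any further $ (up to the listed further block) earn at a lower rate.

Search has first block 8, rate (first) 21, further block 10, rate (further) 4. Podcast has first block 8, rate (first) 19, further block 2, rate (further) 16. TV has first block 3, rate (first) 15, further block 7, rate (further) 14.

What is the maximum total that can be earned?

397

Treat each block as its own option and order by rate: Search/tier1 21 > Podcast/tier1 19 > Podcast/tier2 16 > TV/tier1 15 > TV/tier2 14 > Search/tier2 4.
Fill Search tier1 block (8 at 21) — 13 left.
Fill Podcast tier1 block (8 at 19) — 5 left.
Podcast/tier2 (16): +2 — 3 left.
Fill TV tier1 block (3 at 15) — 0 left.
Total = 21×8 + 19×8 + 16×2 + 15×3 = 397.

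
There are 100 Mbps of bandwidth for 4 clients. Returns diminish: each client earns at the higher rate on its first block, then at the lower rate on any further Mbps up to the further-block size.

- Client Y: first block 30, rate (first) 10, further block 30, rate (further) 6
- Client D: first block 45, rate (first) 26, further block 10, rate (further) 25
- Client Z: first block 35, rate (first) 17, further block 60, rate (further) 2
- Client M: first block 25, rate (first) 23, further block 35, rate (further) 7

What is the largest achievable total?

Rank every tier by rate: Client D/first 26 > Client D/second 25 > Client M/first 23 > Client Z/first 17 > Client Y/first 10 > Client M/second 7 > Client Y/second 6 > Client Z/second 2.
Client D/first (26): +45 ; 55 left.
Client D/second (25): +10 ; 45 left.
Fill Client M first block (25 at 23) ; 20 left.
20 remain; put them into Client Z first at 17.
Total = 26×45 + 25×10 + 23×25 + 17×20 = 2335.

2335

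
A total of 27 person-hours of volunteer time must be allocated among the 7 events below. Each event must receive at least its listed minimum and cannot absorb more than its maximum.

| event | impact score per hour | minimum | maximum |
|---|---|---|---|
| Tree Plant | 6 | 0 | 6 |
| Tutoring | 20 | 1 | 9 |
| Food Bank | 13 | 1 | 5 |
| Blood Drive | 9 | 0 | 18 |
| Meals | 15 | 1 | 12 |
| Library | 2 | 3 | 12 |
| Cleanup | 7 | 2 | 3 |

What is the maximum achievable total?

Meeting every minimum uses 0+1+1+0+1+3+2 = 8 person-hours, leaving 19.
Order the events by impact score per hour: Tutoring 20 > Meals 15 > Food Bank 13 > Blood Drive 9 > Cleanup 7 > Tree Plant 6 > Library 2.
Tutoring takes 8 more to reach its cap of 9 — 11 left.
Give Meals 11 more to hit its cap of 12 — 0 left.
Total = 20×9 + 13×1 + 15×12 + 2×3 + 7×2 = 393.

393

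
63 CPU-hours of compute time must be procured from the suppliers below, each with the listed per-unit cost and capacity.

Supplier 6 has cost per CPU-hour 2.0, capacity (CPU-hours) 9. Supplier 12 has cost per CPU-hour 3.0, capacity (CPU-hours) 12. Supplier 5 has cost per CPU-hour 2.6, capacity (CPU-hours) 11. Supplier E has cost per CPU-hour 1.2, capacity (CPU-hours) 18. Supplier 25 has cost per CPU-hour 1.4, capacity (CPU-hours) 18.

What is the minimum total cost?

Cheapest first:
Take 18 from Supplier E at 1.2 ; need 45 more.
Supplier 25 (1.4): use full 18 ; 27 CPU-hours to go.
Supplier 6 at 2.0: take all 9 CPU-hours ; 18 still needed.
Supplier 5 at 2.6: take all 11 CPU-hours ; 7 still needed.
Take 7 from Supplier 12 at 3.0 to finish.
Cost = 18×1.2 + 18×1.4 + 9×2.0 + 11×2.6 + 7×3.0 = 114.4.

114.4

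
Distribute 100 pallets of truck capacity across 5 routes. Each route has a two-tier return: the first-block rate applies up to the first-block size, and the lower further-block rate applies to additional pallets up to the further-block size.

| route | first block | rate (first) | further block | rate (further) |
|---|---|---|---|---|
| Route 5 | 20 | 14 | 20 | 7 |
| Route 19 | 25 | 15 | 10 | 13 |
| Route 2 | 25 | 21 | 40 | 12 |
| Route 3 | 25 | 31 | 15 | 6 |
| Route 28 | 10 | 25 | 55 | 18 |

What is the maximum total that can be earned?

Treat each block as its own option and order by rate: Route 3/tier1 31 > Route 28/tier1 25 > Route 2/tier1 21 > Route 28/tier2 18 > Route 19/tier1 15 > Route 5/tier1 14 > Route 19/tier2 13 > Route 2/tier2 12 > Route 5/tier2 7 > Route 3/tier2 6.
Route 3 tier1 at 31: fill all 25 — 75 left.
Route 28 tier1 at 25: fill all 10 — 65 left.
Route 2/tier1 (21): +25 — 40 left.
40 remain; put them into Route 28 tier2 at 18.
Total = 31×25 + 25×10 + 21×25 + 18×40 = 2270.

2270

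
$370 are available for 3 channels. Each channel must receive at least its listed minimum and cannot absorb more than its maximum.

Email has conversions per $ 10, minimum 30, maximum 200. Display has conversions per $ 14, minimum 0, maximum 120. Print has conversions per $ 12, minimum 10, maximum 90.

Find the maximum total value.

4360

Meeting every minimum uses 30+0+10 = 40 $, leaving 330.
Highest conversions per $ first: Display 14 > Print 12 > Email 10.
Display: +120 to 120 (cap) ; 210 left.
Print takes 80 more to reach its cap of 90 ; 130 left.
Email has room for 170 more but only 130 remain, so it gets 160.
Total = 10×160 + 14×120 + 12×90 = 4360.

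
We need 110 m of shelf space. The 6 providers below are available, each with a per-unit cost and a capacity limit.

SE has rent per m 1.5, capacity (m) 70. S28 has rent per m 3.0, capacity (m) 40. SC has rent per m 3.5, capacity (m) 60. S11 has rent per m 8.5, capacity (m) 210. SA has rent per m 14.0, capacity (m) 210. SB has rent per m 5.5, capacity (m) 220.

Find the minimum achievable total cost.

Cheapest first:
SE (1.5): use full 70 — 40 m to go.
Take 40 from S28 at 3.0 — need 0 more.
SC, SB, S11, SA: unused.
Cost = 70×1.5 + 40×3.0 = 225.

225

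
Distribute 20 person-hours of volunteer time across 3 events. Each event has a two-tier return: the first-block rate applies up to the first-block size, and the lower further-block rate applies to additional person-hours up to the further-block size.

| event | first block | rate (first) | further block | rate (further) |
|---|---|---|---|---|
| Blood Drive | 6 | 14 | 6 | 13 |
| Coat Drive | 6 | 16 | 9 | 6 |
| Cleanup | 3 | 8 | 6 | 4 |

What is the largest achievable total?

274

Treat each block as its own option and order by rate: Coat Drive/tier1 16 > Blood Drive/tier1 14 > Blood Drive/tier2 13 > Cleanup/tier1 8 > Coat Drive/tier2 6 > Cleanup/tier2 4.
Coat Drive tier1 at 16: fill all 6 — 14 left.
Blood Drive tier1 at 14: fill all 6 — 8 left.
Blood Drive tier2 at 13: fill all 6 — 2 left.
2 remain; put them into Cleanup tier1 at 8.
Total = 16×6 + 14×6 + 13×6 + 8×2 = 274.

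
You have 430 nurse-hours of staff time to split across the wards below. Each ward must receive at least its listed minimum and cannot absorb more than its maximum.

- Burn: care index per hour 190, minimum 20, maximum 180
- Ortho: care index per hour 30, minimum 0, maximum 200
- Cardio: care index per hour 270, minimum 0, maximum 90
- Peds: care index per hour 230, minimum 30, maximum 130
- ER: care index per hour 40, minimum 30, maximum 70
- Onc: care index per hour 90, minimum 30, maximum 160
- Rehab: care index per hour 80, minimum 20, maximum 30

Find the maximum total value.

84400

Meeting every minimum uses 20+0+0+30+30+30+20 = 130 nurse-hours, leaving 300.
Highest care index per hour first: Cardio 270 > Peds 230 > Burn 190 > Onc 90 > Rehab 80 > ER 40 > Ortho 30.
Give Cardio 90 more to hit its cap of 90 ; 210 left.
Peds takes 100 more to reach its cap of 130 ; 110 left.
Burn: +110 (room for 160) → 130. Pool exhausted.
Total = 190×130 + 270×90 + 230×130 + 40×30 + 90×30 + 80×20 = 84400.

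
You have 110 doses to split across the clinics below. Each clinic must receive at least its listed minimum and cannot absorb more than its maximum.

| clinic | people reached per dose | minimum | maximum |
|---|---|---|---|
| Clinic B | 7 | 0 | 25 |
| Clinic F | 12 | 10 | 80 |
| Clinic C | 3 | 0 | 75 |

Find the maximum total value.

1150

Meeting every minimum uses 0+10+0 = 10 doses, leaving 100.
Rank by people reached per dose: Clinic F 12 > Clinic B 7 > Clinic C 3.
Clinic F takes 70 more to reach its cap of 80 — 30 left.
Clinic B takes 25 more to reach its cap of 25 — 5 left.
Only 5 left; Clinic C takes them to reach 5.
Total = 7×25 + 12×80 + 3×5 = 1150.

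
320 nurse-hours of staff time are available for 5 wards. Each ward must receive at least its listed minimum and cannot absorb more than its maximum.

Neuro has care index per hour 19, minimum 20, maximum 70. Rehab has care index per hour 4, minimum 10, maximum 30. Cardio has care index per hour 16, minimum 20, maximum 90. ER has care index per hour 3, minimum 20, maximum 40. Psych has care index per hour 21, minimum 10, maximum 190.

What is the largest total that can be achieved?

Meeting every minimum uses 20+10+20+20+10 = 80 nurse-hours, leaving 240.
Highest care index per hour first: Psych 21 > Neuro 19 > Cardio 16 > Rehab 4 > ER 3.
Psych takes 180 more to reach its cap of 190 ; 60 left.
Give Neuro 50 more to hit its cap of 70 ; 10 left.
Only 10 left; Cardio takes them to reach 30.
Total = 19×70 + 4×10 + 16×30 + 3×20 + 21×190 = 5900.

5900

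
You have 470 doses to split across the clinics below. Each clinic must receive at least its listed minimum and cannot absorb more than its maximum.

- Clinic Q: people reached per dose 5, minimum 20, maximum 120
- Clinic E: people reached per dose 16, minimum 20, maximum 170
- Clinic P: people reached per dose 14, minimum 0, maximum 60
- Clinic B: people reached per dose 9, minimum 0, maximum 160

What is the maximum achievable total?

5400

Meeting every minimum uses 20+20+0+0 = 40 doses, leaving 430.
Order the clinics by people reached per dose: Clinic E 16 > Clinic P 14 > Clinic B 9 > Clinic Q 5.
Give Clinic E 150 more to hit its cap of 170 — 280 left.
Clinic P: +60 to 60 (cap) — 220 left.
Clinic B: +160 to 160 (cap) — 60 left.
Only 60 left; Clinic Q takes them to reach 80.
Total = 5×80 + 16×170 + 14×60 + 9×160 = 5400.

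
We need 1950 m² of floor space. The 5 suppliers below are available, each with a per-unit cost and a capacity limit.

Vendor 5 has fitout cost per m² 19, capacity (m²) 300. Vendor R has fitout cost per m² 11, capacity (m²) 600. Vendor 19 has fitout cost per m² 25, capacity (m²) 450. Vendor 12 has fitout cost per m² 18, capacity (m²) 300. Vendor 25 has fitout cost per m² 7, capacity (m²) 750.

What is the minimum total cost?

Cheapest first:
Vendor 25 at 7: take all 750 m² ; 1200 still needed.
Vendor R at 11: take all 600 m² ; 600 still needed.
Vendor 12 (18): use full 300 ; 300 m² to go.
Vendor 5 at 19: take all 300 m² ; 0 still needed.
Vendor 19: unused.
Cost = 750×7 + 600×11 + 300×18 + 300×19 = 22950.

22950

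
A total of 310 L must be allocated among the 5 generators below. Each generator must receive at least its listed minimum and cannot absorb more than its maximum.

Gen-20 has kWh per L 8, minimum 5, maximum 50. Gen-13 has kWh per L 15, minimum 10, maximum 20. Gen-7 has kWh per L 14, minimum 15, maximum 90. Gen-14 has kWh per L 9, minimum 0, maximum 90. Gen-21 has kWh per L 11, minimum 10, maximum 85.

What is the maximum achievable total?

3505

Meeting every minimum uses 5+10+15+0+10 = 40 L, leaving 270.
Rank by kWh per L: Gen-13 15 > Gen-7 14 > Gen-21 11 > Gen-14 9 > Gen-20 8.
Give Gen-13 10 more to hit its cap of 20 → 260 left.
Gen-7: +75 to 90 (cap) → 185 left.
Give Gen-21 75 more to hit its cap of 85 → 110 left.
Gen-14: +90 to 90 (cap) → 20 left.
Only 20 left; Gen-20 takes them to reach 25.
Total = 8×25 + 15×20 + 14×90 + 9×90 + 11×85 = 3505.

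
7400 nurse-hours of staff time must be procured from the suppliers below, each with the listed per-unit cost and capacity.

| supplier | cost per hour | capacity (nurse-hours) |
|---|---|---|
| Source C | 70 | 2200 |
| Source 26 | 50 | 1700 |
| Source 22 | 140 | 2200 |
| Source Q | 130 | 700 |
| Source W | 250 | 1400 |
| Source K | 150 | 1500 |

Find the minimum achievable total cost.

Use suppliers in increasing cost order.
Take 1700 from Source 26 at 50 ; need 5700 more.
Source C (70): use full 2200 ; 3500 nurse-hours to go.
Take 700 from Source Q at 130 ; need 2800 more.
Take 2200 from Source 22 at 140 ; need 600 more.
Source K (150): take the remaining 600 ; done.
Source W: unused.
Cost = 1700×50 + 2200×70 + 700×130 + 2200×140 + 600×150 = 728000.

728000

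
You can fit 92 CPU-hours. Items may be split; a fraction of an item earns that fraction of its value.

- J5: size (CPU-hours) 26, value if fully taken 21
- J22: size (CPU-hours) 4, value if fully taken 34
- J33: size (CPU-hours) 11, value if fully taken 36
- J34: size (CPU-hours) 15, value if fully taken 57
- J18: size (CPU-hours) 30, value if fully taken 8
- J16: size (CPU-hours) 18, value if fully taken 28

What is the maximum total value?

180.8

Rank by value-to-size ratio: J22 34/4≈8.5, J34 57/15≈3.8, J33 36/11≈3.27, J16 28/18≈1.56, J5 21/26≈0.808, J18 8/30≈0.267.
Take all of J22 (4 CPU-hours, value 34) ; 88 CPU-hours left.
Take all of J34 (15 CPU-hours, value 57) ; 73 CPU-hours left.
Take all of J33 (11 CPU-hours, value 36) ; 62 CPU-hours left.
All 18 CPU-hours of J16 fit (value 28) ; 44 remain.
J5: take in full, 26 CPU-hours for value 21 ; 18 left.
18 CPU-hours left: a 18/30 share of J18 gives 8×18/30 = 4.8.
Total value = 180.8.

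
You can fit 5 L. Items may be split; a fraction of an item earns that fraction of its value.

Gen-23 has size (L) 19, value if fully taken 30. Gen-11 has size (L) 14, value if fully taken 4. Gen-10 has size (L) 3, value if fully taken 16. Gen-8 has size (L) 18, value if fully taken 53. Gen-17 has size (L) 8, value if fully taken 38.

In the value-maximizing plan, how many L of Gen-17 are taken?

2

Sort by value density: Gen-10 16/3≈5.33, Gen-17 38/8≈4.75, Gen-8 53/18≈2.94, Gen-23 30/19≈1.58, Gen-11 4/14≈0.286.
All 3 L of Gen-10 fit (value 16) — 2 remain.
Only 2 L remain; take 2/8 of Gen-17 for value 38×2/8 = 9.5.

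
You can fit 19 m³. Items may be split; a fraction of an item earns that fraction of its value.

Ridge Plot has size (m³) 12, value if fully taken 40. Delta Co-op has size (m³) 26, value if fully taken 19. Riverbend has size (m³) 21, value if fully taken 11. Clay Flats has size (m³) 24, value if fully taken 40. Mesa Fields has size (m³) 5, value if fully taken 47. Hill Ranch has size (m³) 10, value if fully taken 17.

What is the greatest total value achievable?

Sort by value density: Mesa Fields 47/5≈9.4, Ridge Plot 40/12≈3.33, Hill Ranch 17/10≈1.7, Clay Flats 40/24≈1.67, Delta Co-op 19/26≈0.731, Riverbend 11/21≈0.524.
Mesa Fields: take in full, 5 m³ for value 47 → 14 left.
Ridge Plot: take in full, 12 m³ for value 40 → 2 left.
2 m³ left: a 2/10 share of Hill Ranch gives 17×2/10 = 3.4.
Total value = 90.4.

90.4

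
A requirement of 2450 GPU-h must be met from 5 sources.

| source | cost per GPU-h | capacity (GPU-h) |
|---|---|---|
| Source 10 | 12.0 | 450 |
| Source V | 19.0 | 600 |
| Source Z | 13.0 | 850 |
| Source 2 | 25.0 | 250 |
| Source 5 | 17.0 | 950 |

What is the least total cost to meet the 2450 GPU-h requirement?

36400

Use sources in increasing cost order.
Source 10 at 12.0: take all 450 GPU-h → 2000 still needed.
Source Z at 13.0: take all 850 GPU-h → 1150 still needed.
Source 5 at 17.0: take all 950 GPU-h → 200 still needed.
Source V at 19.0: take 200 of its 600 → requirement met.
Source 2: unused.
Cost = 450×12.0 + 850×13.0 + 950×17.0 + 200×19.0 = 36400.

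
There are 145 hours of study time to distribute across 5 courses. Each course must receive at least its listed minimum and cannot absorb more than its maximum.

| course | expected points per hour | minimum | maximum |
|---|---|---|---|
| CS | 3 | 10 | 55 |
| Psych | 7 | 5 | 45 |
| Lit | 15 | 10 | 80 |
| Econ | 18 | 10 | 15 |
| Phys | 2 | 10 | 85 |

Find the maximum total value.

1730

Meeting every minimum uses 10+5+10+10+10 = 45 hours, leaving 100.
Order the courses by expected points per hour: Econ 18 > Lit 15 > Psych 7 > CS 3 > Phys 2.
Give Econ 5 more to hit its cap of 15 → 95 left.
Lit takes 70 more to reach its cap of 80 → 25 left.
Only 25 left; Psych takes them to reach 30.
Total = 3×10 + 7×30 + 15×80 + 18×15 + 2×10 = 1730.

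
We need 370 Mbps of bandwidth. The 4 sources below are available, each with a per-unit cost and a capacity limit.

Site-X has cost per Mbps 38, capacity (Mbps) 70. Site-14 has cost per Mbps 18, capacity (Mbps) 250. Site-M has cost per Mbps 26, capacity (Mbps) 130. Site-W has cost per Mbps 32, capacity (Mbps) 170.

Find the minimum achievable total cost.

7620

Cheapest first:
Take 250 from Site-14 at 18 ; need 120 more.
Site-M at 26: take 120 of its 130 ; requirement met.
Site-W, Site-X: unused.
Cost = 250×18 + 120×26 = 7620.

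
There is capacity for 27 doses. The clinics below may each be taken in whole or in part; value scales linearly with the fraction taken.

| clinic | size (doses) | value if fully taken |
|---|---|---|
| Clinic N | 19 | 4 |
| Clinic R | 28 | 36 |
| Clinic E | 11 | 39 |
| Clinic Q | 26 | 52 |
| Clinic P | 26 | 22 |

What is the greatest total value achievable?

Rank by value-to-size ratio: Clinic E 39/11≈3.55, Clinic Q 52/26≈2, Clinic R 36/28≈1.29, Clinic P 22/26≈0.846, Clinic N 4/19≈0.211.
Clinic E: take in full, 11 doses for value 39 — 16 left.
Only 16 doses remain; take 16/26 of Clinic Q for value 52×16/26 = 32.
Total value = 71.

71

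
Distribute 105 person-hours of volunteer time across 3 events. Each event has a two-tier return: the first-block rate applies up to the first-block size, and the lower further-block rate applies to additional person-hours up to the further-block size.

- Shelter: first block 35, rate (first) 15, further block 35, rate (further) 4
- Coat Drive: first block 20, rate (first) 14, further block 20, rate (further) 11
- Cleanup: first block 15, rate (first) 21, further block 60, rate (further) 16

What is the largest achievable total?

Rank every tier by rate: Cleanup/T1 21 > Cleanup/T2 16 > Shelter/T1 15 > Coat Drive/T1 14 > Coat Drive/T2 11 > Shelter/T2 4.
Cleanup/T1 (21): +15 → 90 left.
Cleanup T2 at 16: fill all 60 → 30 left.
30 remain; put them into Shelter T1 at 15.
Total = 21×15 + 16×60 + 15×30 = 1725.

1725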